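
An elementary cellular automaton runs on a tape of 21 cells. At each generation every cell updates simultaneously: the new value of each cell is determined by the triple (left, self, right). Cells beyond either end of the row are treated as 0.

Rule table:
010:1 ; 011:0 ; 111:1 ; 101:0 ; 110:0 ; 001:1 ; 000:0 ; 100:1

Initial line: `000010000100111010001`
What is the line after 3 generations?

generation 1: 000111001111010011011
generation 2: 001010110110011100000
generation 3: 011010000001101010000

011010000001101010000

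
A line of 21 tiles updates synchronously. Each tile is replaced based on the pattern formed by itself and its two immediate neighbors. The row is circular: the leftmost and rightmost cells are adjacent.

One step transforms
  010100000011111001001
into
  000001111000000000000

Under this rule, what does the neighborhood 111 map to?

At position 11 the neighborhood is 111; the next row has 0 there.

0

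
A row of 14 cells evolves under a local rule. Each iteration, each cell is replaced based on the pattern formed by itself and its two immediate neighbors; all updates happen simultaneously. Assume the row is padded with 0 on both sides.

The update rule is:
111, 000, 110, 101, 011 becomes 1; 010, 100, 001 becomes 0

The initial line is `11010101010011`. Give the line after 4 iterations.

11111100110111

11101010100011
11110101001011
11111010000111
11111100110111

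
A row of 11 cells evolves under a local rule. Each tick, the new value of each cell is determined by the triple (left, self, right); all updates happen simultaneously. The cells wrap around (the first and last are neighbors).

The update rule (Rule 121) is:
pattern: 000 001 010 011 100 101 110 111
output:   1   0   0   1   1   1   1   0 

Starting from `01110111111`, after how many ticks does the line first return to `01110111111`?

11

tick 1: 11011100001
tick 2: 01110111101
tick 3: 11011100110
tick 4: 11110110111
tick 5: 00011111100
tick 6: 11010000111
tick 7: 01101110100
tick 8: 01111011011
tick 9: 11001111111
tick 10: 01101000000
tick 11: 01110111111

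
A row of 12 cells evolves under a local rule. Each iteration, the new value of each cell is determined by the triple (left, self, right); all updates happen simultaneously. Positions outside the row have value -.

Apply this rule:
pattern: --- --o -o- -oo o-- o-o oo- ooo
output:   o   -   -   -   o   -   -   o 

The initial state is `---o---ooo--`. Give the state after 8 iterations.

iteration 1: oo--oo--o-oo
iteration 2: --o---o-----
iteration 3: o--oo--ooooo
iteration 4: -o---o--ooo-
iteration 5: --oo--o--o-o
iteration 6: o---o--o----
iteration 7: -oo--o--oooo
iteration 8: ---o--o--oo-

---o--o--oo-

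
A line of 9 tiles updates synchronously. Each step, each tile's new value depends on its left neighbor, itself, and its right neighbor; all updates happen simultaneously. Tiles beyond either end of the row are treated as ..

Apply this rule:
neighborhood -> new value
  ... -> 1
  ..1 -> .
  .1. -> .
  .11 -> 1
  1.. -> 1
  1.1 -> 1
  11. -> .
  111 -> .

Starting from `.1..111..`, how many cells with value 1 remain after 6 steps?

step 1: ..1.1..11
step 2: 1..1.1.1.
step 3: .1..1.1.1
step 4: ..1..1.1.
step 5: 1..1..1.1
step 6: .1..1..1.
count of 1: 3

3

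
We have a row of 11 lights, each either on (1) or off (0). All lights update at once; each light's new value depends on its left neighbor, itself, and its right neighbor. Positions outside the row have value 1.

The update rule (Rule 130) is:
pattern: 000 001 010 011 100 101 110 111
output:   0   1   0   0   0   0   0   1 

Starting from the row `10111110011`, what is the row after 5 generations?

00011100101
00101001000
01000010001
00000100010
00001000100

00001000100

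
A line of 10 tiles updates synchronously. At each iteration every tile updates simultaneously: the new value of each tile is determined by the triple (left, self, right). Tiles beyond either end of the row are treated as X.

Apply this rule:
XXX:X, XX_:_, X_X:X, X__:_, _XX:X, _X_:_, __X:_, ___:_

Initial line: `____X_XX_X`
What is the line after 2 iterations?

_____X_XXX

_____XX_XX
_____X_XXX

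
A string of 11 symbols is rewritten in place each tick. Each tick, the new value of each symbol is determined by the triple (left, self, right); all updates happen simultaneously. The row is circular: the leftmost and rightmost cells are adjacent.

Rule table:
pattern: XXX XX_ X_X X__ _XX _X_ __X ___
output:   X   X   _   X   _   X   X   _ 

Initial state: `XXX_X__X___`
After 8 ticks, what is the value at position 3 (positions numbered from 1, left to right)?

_

_XX_XXXXX_X
__X__XXXX_X
XXXXX_XXX_X
XXXXX__XX__
_XXXXXX_XXX
__XXXXX__XX
XX_XXXXXX_X
XX__XXXXX__
position 3 holds _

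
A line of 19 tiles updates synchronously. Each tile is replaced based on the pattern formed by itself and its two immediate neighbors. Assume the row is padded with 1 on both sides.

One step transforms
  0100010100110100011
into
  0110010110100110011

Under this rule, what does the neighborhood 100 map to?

1

At position 2 the neighborhood is 100; the next row has 1 there.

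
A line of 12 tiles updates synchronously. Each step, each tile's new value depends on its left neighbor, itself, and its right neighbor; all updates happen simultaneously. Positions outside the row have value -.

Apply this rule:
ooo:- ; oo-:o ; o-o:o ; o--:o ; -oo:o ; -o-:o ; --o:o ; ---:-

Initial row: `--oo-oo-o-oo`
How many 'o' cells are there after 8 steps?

-ooooooooooo
oo---------o
ooo-------oo
o-oo-----ooo
ooooo---oo-o
o---oo-ooooo
oo-ooooo---o
oooo---oo-oo
count of o: 8

8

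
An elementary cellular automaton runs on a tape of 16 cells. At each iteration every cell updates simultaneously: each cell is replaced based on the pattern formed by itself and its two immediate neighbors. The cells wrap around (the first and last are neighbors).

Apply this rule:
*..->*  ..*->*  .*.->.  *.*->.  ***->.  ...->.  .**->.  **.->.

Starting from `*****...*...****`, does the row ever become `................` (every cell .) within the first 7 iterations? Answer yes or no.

yes

.....*.*.*.*....
....*.......*...
...*.*.....*.*..
..*...*...*...*.
.*.*.*.*.*.*.*.*
................
all cells are . at iteration 6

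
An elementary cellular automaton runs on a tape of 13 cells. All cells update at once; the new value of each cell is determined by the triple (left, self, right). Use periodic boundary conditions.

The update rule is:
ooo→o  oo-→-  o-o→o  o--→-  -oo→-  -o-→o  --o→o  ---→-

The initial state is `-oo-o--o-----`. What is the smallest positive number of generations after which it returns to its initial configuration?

generation 1: o--oo-oo-----
generation 2: o-o--o------o
generation 3: -oo-oo-----o-
generation 4: o--o------oo-
generation 5: o-oo-----o--o
generation 6: -o------oo-o-
generation 7: oo-----o--oo-
generation 8: ------oo-o--o
generation 9: -----o--oo-oo
generation 10: ----oo-o--o--
generation 11: ---o--oo-oo--
generation 12: --oo-o--o----
generation 13: -o--oo-oo----
generation 14: oo-o--o------
generation 15: --oo-oo-----o
generation 16: -o--o------oo
generation 17: oo-oo-----o--
generation 18: --o------oo-o
generation 19: -oo-----o--oo
generation 20: o------oo-o--
generation 21: o-----o--oo-o
generation 22: -----oo-o--o-
generation 23: ----o--oo-oo-
generation 24: ---oo-o--o---
generation 25: --o--oo-oo---
generation 26: -oo-o--o-----

26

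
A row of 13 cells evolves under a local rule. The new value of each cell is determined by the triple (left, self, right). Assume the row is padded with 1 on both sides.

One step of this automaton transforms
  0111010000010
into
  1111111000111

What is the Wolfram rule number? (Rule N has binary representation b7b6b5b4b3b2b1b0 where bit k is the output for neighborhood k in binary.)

position 2: 111 → 1  (bit 7 = 1)
position 3: 110 → 1  (bit 6 = 1)
position 0: 101 → 1  (bit 5 = 1)
position 6: 100 → 1  (bit 4 = 1)
position 1: 011 → 1  (bit 3 = 1)
position 5: 010 → 1  (bit 2 = 1)
position 10: 001 → 1  (bit 1 = 1)
position 7: 000 → 0  (bit 0 = 0)
bits b7..b0 = 11111110 = 254

254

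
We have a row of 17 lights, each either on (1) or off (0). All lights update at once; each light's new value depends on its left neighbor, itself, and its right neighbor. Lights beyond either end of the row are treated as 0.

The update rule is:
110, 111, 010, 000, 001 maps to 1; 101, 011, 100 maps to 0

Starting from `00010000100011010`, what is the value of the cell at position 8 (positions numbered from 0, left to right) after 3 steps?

1

11110111101101010
01110011100101010
10110101101101010
position 8 holds 1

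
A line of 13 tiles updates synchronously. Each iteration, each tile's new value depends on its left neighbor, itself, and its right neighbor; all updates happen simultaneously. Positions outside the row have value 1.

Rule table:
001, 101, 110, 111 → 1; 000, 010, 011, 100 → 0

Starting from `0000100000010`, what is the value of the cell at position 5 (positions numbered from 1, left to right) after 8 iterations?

iteration 1: 0001000000101
iteration 2: 0010000001010
iteration 3: 0100000010101
iteration 4: 1000000101010
iteration 5: 1000001010101
iteration 6: 1000010101010
iteration 7: 1000101010101
iteration 8: 1001010101010
position 5 holds 0

0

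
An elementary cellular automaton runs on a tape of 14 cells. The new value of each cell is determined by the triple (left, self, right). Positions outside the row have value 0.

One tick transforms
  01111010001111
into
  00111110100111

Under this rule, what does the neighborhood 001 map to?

0

At position 0 the neighborhood is 001; the next row has 0 there.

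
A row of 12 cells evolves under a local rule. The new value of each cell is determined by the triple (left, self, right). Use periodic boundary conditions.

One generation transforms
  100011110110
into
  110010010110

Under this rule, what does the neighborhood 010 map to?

At position 0 the neighborhood is 010; the next row has 1 there.

1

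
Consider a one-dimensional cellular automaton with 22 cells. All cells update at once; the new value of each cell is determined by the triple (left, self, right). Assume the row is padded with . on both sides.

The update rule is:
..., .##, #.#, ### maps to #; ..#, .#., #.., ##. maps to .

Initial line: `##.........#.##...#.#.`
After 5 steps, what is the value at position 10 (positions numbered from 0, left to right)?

#..#######..##..#..#..
...######...#........#
##.#####..#...######..
#.#####.....#.#####..#
.#####..###..#####....
position 10 holds #

#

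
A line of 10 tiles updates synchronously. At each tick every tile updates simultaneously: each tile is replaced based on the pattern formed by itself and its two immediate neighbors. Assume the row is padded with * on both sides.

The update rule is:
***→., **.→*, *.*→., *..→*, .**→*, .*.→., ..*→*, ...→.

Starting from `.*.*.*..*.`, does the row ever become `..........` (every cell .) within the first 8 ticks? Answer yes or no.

......**..
*....*****
**..**....
.******..*
.*....****
..*..**...
**.*****.*
.*.*...*.*
tick 8 is .*.*...*.*, still not uniform .

no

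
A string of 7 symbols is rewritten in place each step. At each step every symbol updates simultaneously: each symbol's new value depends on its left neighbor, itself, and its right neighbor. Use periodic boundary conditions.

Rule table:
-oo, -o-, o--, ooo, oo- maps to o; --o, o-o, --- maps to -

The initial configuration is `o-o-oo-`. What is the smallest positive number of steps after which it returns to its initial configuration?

1

o-o-oo-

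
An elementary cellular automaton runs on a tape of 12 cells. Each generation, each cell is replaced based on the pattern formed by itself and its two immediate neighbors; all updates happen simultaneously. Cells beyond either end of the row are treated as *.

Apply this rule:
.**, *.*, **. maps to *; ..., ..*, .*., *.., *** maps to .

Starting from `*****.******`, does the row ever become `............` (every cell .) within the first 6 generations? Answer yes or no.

yes

....***.....
....*.*.....
.....*......
............
all cells are . at generation 4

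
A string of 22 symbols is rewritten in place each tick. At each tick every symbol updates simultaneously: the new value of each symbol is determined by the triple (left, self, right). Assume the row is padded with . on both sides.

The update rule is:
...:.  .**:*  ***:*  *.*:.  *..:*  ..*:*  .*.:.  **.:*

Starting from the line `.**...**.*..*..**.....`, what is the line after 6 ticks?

****.***..**.*****....
****.*******.******...
****.*******.*******..
****.*******.********.
****.*******.*********
****.*******.*********

****.*******.*********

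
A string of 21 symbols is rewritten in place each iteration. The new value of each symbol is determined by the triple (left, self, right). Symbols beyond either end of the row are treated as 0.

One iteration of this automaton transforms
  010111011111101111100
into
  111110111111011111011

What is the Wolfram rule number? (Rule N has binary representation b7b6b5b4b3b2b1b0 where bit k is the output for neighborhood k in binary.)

191

position 4: 111 → 1  (bit 7 = 1)
position 5: 110 → 0  (bit 6 = 0)
position 2: 101 → 1  (bit 5 = 1)
position 19: 100 → 1  (bit 4 = 1)
position 3: 011 → 1  (bit 3 = 1)
position 1: 010 → 1  (bit 2 = 1)
position 0: 001 → 1  (bit 1 = 1)
position 20: 000 → 1  (bit 0 = 1)
bits b7..b0 = 10111111 = 191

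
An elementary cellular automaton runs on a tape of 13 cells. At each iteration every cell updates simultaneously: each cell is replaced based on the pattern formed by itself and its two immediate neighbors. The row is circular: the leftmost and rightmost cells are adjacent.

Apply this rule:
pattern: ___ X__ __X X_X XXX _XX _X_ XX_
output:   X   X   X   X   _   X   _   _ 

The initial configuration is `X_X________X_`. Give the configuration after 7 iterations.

XX_XX_XXXXXX_

_X_XXXXXXXX_X
X_XX_______X_
_XX_XXXXXXX_X
XX_XX______X_
X_XX_XXXXXX_X
_XX_XX_____XX
XX_XX_XXXXXX_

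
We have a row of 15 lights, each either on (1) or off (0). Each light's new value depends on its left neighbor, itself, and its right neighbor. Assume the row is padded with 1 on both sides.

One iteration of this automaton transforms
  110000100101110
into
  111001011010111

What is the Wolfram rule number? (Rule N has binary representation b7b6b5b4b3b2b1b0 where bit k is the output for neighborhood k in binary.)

242

position 0: 111 → 1  (bit 7 = 1)
position 1: 110 → 1  (bit 6 = 1)
position 10: 101 → 1  (bit 5 = 1)
position 2: 100 → 1  (bit 4 = 1)
position 11: 011 → 0  (bit 3 = 0)
position 6: 010 → 0  (bit 2 = 0)
position 5: 001 → 1  (bit 1 = 1)
position 3: 000 → 0  (bit 0 = 0)
bits b7..b0 = 11110010 = 242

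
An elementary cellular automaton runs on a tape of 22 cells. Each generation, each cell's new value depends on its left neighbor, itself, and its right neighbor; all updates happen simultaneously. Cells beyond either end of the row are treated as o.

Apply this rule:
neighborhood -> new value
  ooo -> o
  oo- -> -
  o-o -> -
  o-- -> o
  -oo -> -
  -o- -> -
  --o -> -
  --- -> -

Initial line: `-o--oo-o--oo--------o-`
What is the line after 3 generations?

-o--o-----o---o-------

--o-----o---o---------
o--o-----o---o--------
-o--o-----o---o-------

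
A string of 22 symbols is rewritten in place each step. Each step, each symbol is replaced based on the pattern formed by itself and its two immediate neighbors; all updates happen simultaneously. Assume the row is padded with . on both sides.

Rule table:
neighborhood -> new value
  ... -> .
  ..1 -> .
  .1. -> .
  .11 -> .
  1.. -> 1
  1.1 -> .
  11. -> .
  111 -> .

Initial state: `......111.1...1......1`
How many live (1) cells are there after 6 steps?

2

step 1: ...........1...1......
step 2: ............1...1.....
step 3: .............1...1....
step 4: ..............1...1...
step 5: ...............1...1..
step 6: ................1...1.
count of 1: 2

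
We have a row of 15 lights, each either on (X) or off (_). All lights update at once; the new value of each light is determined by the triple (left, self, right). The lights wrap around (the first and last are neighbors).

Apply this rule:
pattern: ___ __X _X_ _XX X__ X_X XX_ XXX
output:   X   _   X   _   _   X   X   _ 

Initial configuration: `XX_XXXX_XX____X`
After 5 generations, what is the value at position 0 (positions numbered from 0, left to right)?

generation 1: _XX___XX_X_XX__
generation 2: __X_X__XXXX_X_X
generation 3: __XXX_____XXXXX
generation 4: ____X_XXX_____X
generation 5: _XX_XX__X_XXX_X
position 0 holds _

_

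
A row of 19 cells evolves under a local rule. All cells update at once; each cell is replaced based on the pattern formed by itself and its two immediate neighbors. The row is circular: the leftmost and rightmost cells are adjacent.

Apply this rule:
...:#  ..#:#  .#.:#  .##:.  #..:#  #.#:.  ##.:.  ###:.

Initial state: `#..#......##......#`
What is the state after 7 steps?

.#########..######.

.#########..######.
#.........##......#
.#########..######.  (repeats step 1; period 2)
step 7: .#########..######.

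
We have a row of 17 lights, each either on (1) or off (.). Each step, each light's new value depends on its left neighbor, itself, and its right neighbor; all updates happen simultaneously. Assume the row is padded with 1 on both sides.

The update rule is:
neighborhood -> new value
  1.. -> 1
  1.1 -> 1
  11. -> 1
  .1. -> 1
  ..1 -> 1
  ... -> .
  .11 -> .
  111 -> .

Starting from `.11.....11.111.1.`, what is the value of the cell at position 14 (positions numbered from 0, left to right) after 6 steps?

1.11...1.11..1111
11.11.111.111....
.11.11..11..11..1
1.11.111.111.111.
11.11..11..11..11
.11.111.111.111..
position 14 holds 1

1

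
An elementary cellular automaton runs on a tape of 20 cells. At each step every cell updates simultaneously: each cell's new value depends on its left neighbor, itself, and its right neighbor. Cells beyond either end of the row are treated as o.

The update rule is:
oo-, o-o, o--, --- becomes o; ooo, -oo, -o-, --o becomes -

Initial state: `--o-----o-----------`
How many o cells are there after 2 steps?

step 1: o--oooo--oooooooooo-
step 2: oo----oo----------oo
count of o: 6

6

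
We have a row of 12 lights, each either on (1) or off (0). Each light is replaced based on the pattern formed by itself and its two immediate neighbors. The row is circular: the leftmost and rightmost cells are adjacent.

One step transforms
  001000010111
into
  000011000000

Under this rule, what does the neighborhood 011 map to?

At position 9 the neighborhood is 011; the next row has 0 there.

0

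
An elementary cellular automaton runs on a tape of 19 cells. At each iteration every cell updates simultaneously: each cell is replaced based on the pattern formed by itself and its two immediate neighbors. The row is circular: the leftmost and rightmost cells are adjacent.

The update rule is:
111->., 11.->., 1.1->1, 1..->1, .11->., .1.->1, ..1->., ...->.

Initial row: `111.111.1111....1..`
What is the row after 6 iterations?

...1...11..11...11.

...1...1....1...11.
...11..11...11....1
1....1...1....1...1
.1...11..11...11...
.11....1...1....1..
...1...11..11...11.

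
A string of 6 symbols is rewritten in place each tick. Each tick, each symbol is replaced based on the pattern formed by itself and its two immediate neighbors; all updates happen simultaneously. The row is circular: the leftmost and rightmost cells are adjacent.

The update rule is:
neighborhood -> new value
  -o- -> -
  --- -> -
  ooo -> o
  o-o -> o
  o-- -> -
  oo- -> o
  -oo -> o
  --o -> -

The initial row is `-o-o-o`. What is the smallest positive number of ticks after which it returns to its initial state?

2

o-o-o-
-o-o-o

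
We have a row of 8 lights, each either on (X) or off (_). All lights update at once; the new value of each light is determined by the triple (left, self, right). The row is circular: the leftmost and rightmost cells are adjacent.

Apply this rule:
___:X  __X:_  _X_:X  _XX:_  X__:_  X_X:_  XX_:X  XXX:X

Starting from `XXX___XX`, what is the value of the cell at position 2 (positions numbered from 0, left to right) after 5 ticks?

XXX_X__X
XXX_X___
_XX_X_X_
__X_X_X_
X_X_X_X_
position 2 holds X

X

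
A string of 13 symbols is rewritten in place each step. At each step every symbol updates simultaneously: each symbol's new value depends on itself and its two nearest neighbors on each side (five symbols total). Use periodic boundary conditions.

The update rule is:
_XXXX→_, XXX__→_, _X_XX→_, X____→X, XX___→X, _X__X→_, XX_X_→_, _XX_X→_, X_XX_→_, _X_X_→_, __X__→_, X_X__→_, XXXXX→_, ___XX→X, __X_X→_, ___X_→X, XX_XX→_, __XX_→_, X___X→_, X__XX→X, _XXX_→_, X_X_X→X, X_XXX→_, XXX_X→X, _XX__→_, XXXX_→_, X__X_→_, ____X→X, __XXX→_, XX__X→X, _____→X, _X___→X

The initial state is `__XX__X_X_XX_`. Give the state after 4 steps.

step 1: _X__X___X___X
step 2: _____X_X_X_X_
step 3: XXXXX__X_X__X
step 4: _____X_____X_

_____X_____X_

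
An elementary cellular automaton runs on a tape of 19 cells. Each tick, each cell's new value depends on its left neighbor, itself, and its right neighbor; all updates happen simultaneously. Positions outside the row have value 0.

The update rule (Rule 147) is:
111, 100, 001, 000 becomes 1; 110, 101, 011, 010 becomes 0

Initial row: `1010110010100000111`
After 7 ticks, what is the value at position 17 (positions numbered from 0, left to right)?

1

tick 1: 0000001100011111010
tick 2: 1111110011101110001
tick 3: 0111101101000101110
tick 4: 1011000000111000101
tick 5: 0000111111010111000
tick 6: 1111011110000010111
tick 7: 0110001101111100010
position 17 holds 1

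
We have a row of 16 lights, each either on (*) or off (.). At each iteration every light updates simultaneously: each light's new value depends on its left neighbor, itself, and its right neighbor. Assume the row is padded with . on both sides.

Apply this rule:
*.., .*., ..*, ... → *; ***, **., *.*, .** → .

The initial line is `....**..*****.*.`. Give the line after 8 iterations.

****..**......**
....**..******..
****..**......**  (repeats iteration 1; period 2)
iteration 8: ....**..******..

....**..******..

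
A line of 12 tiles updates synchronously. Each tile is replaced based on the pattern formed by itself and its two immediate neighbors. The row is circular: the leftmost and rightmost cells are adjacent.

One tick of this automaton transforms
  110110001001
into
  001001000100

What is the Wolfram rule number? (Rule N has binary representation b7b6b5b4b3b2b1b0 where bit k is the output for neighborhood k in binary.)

48

position 0: 111 → 0  (bit 7 = 0)
position 1: 110 → 0  (bit 6 = 0)
position 2: 101 → 1  (bit 5 = 1)
position 5: 100 → 1  (bit 4 = 1)
position 3: 011 → 0  (bit 3 = 0)
position 8: 010 → 0  (bit 2 = 0)
position 7: 001 → 0  (bit 1 = 0)
position 6: 000 → 0  (bit 0 = 0)
bits b7..b0 = 00110000 = 48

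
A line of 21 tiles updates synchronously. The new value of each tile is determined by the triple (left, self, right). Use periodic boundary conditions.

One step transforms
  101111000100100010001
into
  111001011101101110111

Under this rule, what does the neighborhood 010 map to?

1

At position 9 the neighborhood is 010; the next row has 1 there.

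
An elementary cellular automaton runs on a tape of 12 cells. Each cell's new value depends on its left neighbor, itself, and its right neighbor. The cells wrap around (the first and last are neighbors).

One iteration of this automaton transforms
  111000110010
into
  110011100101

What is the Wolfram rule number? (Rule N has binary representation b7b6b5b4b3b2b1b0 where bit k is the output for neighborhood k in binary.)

171

position 1: 111 → 1  (bit 7 = 1)
position 2: 110 → 0  (bit 6 = 0)
position 11: 101 → 1  (bit 5 = 1)
position 3: 100 → 0  (bit 4 = 0)
position 0: 011 → 1  (bit 3 = 1)
position 10: 010 → 0  (bit 2 = 0)
position 5: 001 → 1  (bit 1 = 1)
position 4: 000 → 1  (bit 0 = 1)
bits b7..b0 = 10101011 = 171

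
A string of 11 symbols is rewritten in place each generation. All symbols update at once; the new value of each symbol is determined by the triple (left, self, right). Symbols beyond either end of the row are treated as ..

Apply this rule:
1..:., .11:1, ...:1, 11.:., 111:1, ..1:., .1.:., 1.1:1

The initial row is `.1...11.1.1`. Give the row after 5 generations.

1.1.....111

generation 1: ...1.1.1.1.
generation 2: 11..1.1.1..
generation 3: 1....1.1..1
generation 4: ..11..1....
generation 5: 1.1.....111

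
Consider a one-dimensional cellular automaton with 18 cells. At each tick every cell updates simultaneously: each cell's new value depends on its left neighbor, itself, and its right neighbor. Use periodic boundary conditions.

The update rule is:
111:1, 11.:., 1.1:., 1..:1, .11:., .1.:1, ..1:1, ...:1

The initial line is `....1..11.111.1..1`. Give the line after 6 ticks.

1111111....1..1111
111111.1111111.111
11111...11111...11
1111.111.111.111.1
111...1...1...1...
.1.111111111111111

.1.111111111111111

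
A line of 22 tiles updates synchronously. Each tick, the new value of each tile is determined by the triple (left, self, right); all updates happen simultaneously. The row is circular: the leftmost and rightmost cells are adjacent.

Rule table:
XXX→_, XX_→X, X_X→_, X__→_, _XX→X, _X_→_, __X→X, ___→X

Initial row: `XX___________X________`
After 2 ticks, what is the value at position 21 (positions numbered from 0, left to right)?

tick 1: XX_XXXXXXXXXX__XXXXXXX
tick 2: _X_X________X_XX______
position 21 holds _

_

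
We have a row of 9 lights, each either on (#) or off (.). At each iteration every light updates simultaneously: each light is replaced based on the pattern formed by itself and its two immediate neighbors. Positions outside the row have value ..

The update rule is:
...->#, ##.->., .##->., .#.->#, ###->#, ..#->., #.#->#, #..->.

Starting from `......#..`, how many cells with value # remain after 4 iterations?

#####.#.#
.###.####
..#.#.##.
#.####...
count of #: 5

5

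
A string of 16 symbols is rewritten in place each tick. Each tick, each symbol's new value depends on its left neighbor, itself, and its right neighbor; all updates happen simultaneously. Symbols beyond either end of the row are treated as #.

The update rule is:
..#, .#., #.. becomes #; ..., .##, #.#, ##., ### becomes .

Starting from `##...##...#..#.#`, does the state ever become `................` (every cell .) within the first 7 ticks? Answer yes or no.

..#.#..#.#####..
###.####......##
........#....#..
#......###..####
.#....#...##....
.##..###.#..#..#
...##....######.
tick 7 is ...##....######., still not uniform .

no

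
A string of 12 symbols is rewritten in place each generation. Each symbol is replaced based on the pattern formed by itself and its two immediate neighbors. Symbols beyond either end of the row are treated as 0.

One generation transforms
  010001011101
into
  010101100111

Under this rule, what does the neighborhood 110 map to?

At position 9 the neighborhood is 110; the next row has 1 there.

1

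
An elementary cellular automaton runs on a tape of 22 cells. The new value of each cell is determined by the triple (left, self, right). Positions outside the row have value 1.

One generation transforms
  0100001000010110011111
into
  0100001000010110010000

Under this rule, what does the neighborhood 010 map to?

1

At position 1 the neighborhood is 010; the next row has 1 there.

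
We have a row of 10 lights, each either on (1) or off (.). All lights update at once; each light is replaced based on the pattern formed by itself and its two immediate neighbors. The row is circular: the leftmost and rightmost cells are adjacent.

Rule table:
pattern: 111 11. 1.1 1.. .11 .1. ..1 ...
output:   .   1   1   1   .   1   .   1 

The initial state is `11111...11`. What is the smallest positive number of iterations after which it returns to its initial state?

10

iteration 1: ....111...
iteration 2: 111...1111
iteration 3: ..111.....
iteration 4: 1...111111
iteration 5: 111.......
iteration 6: ..1111111.
iteration 7: 1.......11
iteration 8: 1111111...
iteration 9: ......111.
iteration 10: 11111...11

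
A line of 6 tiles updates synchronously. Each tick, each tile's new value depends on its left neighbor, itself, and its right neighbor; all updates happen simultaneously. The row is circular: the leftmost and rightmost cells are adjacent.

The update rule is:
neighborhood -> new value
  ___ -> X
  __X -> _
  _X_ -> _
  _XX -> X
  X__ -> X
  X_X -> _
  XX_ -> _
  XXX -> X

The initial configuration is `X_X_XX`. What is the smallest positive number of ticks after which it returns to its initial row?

____XX
XXX_X_
XX____
X_XXX_
__XX__
X_X_XX

6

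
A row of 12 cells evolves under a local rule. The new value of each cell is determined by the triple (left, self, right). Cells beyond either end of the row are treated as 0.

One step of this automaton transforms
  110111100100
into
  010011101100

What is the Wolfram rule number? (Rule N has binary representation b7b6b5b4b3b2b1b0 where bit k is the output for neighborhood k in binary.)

position 4: 111 → 1  (bit 7 = 1)
position 1: 110 → 1  (bit 6 = 1)
position 2: 101 → 0  (bit 5 = 0)
position 7: 100 → 0  (bit 4 = 0)
position 0: 011 → 0  (bit 3 = 0)
position 9: 010 → 1  (bit 2 = 1)
position 8: 001 → 1  (bit 1 = 1)
position 11: 000 → 0  (bit 0 = 0)
bits b7..b0 = 11000110 = 198

198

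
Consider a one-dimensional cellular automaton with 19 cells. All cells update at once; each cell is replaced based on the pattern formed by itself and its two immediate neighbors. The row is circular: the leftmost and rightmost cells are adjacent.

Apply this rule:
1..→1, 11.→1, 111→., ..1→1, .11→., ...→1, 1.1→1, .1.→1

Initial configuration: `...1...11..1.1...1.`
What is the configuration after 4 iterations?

1111111.11111111111
......11...........
111111.111111111111
.....11............

.....11............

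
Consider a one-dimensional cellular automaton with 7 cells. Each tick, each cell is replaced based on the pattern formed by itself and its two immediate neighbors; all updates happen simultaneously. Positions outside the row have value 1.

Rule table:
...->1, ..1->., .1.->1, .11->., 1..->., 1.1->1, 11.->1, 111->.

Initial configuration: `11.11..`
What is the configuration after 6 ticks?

.1..1..

.11.1..
1.111..
11..1..
.1..1..
11..1..  (repeats tick 3; period 2)
tick 6: .1..1..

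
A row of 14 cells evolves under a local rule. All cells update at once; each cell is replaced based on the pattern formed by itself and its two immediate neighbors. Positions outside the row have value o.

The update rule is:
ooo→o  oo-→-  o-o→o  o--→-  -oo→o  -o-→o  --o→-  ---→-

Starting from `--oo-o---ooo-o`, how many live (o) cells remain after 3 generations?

7

generation 1: --o-oo---oo-oo
generation 2: --ooo----o-ooo
generation 3: --oo-----ooooo
count of o: 7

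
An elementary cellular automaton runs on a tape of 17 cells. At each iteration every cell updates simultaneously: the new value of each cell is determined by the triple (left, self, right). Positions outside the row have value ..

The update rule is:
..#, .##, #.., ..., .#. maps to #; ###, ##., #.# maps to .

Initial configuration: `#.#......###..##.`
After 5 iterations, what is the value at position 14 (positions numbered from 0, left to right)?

#

#.########..###.#
#.#.......###...#
#.#########..####
#.#........###...
#.##########..###
position 14 holds #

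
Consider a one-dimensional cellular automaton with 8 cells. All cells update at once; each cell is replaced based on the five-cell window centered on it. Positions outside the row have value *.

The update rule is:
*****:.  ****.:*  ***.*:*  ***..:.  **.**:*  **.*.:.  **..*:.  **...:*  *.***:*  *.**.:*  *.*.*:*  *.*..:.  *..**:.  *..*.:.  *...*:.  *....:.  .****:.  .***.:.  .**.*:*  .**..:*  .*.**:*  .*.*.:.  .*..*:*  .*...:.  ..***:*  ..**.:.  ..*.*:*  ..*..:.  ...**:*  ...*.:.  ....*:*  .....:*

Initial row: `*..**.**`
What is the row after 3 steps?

***.***.

....***.
*.***.**
***.***.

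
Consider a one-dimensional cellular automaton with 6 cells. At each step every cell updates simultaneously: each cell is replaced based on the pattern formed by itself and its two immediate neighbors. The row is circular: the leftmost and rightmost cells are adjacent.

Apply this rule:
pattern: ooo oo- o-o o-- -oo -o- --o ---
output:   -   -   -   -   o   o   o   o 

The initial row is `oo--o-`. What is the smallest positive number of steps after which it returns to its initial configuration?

step 1: o--oo-
step 2: o-oo--
step 3: o-o--o
step 4: --o-oo
step 5: -oo-o-
step 6: oo--o-

6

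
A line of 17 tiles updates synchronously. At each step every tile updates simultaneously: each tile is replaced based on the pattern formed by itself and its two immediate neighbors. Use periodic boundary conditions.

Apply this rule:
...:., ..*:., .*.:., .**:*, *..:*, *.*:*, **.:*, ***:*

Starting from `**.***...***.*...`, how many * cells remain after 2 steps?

14

*******..****.*..
********.*****.*.
count of *: 14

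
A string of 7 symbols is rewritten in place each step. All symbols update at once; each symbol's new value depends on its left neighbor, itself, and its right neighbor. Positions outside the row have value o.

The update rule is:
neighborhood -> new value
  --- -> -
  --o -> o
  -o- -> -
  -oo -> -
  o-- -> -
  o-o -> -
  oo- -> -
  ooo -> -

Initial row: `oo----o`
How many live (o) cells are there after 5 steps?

-----o-
----o--
---o--o
--o--o-
-o--o--
count of o: 2

2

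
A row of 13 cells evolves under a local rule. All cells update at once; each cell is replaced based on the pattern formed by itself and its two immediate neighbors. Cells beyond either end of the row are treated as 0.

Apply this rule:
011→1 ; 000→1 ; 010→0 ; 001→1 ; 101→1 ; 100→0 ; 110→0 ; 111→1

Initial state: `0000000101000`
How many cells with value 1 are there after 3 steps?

8

1111111010011
1111110100110
1111101001100
count of 1: 8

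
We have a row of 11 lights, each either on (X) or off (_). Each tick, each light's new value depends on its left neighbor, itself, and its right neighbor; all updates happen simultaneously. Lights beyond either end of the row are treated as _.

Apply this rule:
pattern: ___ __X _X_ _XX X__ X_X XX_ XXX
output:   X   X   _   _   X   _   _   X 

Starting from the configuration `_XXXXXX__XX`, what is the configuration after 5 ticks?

X__________

tick 1: X_XXXX_XX__
tick 2: ___XX____XX
tick 3: XXX__XXXX__
tick 4: _X_XX_XX_XX
tick 5: X__________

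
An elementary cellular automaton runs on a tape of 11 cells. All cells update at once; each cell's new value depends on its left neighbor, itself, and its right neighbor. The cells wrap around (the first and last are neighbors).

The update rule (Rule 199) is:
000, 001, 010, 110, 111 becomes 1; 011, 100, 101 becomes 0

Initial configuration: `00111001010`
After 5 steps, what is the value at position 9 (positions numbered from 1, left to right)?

0

11011011010
01001001010
11011011010  (repeats step 1; period 2)
step 5: 11011011010
position 9 holds 0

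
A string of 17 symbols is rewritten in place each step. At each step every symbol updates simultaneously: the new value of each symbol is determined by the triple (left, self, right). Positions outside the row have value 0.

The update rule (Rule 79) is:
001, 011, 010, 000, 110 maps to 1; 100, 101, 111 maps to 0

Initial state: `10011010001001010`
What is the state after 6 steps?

10101010101011010

step 1: 10111010111011010
step 2: 10101010101011010
step 3: 10101010101011010  (fixed point — unchanged through step 6)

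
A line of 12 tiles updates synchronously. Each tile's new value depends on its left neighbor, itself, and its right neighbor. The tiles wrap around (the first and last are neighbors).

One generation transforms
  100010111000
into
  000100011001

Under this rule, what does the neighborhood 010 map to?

At position 0 the neighborhood is 010; the next row has 0 there.

0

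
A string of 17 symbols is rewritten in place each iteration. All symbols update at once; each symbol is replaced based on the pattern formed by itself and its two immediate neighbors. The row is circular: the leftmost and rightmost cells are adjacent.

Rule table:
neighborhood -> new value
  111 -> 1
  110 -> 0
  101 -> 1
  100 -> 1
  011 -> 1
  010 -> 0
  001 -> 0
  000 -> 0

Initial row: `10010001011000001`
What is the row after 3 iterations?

01010010010101000

01001000110100001
10100100101010000
01010010010101000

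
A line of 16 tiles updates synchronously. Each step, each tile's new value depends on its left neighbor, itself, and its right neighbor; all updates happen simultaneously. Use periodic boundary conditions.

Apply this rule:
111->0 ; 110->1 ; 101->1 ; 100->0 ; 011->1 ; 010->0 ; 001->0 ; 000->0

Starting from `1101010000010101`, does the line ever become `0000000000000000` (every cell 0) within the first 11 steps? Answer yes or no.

yes

0110100000001011
1111000000000111
0001000000000100
0000000000000000
all cells are 0 at step 4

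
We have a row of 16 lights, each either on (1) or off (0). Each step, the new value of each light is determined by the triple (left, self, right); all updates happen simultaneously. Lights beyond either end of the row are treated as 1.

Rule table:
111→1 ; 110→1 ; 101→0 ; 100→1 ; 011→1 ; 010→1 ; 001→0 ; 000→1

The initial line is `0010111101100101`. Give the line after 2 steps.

1010111101110101

1010111101110101
1010111101110101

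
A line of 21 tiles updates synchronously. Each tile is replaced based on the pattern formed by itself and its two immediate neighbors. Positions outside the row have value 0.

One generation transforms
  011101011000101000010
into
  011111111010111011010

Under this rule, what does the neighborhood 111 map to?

1

At position 2 the neighborhood is 111; the next row has 1 there.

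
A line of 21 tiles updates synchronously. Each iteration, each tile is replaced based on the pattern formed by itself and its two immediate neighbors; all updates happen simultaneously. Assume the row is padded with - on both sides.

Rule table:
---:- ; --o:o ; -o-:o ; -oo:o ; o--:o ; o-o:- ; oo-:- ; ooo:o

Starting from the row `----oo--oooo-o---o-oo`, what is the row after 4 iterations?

iteration 1: ---oo-ooooo--oo-oo-o-
iteration 2: --oo--oooo-ooo--o--oo
iteration 3: -oo-ooooo--oo-oooooo-
iteration 4: oo--oooo-ooo--ooooo-o

oo--oooo-ooo--ooooo-o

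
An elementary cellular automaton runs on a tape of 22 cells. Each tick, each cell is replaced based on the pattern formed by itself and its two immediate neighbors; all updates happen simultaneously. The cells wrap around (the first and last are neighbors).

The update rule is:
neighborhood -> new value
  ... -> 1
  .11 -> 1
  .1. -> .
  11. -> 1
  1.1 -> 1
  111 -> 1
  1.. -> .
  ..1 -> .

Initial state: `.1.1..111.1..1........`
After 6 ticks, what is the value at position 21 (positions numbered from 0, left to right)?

1

tick 1: ..1...1111.....1111111
tick 2: ....1.1111.111.1111111
tick 3: .11..11111111111111111
tick 4: 111..11111111111111111
tick 5: 111..11111111111111111  (fixed point — unchanged through tick 6)
position 21 holds 1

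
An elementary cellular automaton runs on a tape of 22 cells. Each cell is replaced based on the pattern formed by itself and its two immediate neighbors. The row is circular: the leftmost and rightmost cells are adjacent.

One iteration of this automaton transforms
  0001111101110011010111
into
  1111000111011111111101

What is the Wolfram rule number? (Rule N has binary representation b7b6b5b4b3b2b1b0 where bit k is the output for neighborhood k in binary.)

127

position 4: 111 → 0  (bit 7 = 0)
position 7: 110 → 1  (bit 6 = 1)
position 8: 101 → 1  (bit 5 = 1)
position 0: 100 → 1  (bit 4 = 1)
position 3: 011 → 1  (bit 3 = 1)
position 17: 010 → 1  (bit 2 = 1)
position 2: 001 → 1  (bit 1 = 1)
position 1: 000 → 1  (bit 0 = 1)
bits b7..b0 = 01111111 = 127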